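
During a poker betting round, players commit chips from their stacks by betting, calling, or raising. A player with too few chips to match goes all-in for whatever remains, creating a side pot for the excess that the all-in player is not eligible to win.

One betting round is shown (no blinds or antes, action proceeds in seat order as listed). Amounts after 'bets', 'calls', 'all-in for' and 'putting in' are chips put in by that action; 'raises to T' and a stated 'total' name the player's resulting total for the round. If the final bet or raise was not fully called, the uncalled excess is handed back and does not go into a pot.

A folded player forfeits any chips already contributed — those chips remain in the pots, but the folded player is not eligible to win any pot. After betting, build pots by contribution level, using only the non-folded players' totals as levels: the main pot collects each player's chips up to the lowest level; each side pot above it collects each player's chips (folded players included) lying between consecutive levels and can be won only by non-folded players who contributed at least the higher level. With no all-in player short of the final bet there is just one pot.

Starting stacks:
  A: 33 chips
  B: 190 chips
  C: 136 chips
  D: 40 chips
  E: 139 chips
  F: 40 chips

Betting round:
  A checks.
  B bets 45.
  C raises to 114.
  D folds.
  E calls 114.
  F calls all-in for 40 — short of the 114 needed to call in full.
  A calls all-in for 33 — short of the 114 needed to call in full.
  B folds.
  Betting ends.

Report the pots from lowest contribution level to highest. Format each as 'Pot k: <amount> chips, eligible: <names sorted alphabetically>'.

Contributions: A=33, B=45, C=114, E=114, F=40
Folded: B, D
Pot levels (distinct totals of non-folded players): 33, 40, 114
Layer 1-33: 33 each from A, B, C, E, F = 33*5 = 165 chips; eligible A, C, E, F
Layer 34-40: 7 each from B, C, E, F = 7*4 = 28 chips; eligible C, E, F
Layer 41-114: B 5 + C 74 + E 74 = 153 chips; eligible C, E

Pot 1: 165 chips, eligible: A, C, E, F
Pot 2: 28 chips, eligible: C, E, F
Pot 3: 153 chips, eligible: C, E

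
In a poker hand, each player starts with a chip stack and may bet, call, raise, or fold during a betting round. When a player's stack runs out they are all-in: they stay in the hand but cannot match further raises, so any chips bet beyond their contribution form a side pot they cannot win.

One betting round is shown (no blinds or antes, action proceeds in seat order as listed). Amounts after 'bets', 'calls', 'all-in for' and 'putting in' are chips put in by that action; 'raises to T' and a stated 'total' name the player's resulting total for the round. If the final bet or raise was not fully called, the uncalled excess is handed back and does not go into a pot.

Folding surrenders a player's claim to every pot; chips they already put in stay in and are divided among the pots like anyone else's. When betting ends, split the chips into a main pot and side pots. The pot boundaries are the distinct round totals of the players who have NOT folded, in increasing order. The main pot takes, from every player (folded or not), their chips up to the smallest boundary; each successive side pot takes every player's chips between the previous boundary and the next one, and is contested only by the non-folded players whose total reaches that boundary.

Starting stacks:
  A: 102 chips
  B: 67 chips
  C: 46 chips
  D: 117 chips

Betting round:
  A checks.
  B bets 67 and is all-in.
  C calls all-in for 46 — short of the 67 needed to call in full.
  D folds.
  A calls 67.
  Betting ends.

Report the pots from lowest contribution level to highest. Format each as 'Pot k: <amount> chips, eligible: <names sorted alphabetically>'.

Contributions: A=67, B=67, C=46
Folded: D
Pot levels (distinct totals of non-folded players): 46, 67
Layer 1-46: 46 each from A, B, C = 46*3 = 138 chips; eligible A, B, C
Layer 47-67: 21 each from A, B = 21*2 = 42 chips; eligible A, B

Pot 1: 138 chips, eligible: A, B, C
Pot 2: 42 chips, eligible: A, B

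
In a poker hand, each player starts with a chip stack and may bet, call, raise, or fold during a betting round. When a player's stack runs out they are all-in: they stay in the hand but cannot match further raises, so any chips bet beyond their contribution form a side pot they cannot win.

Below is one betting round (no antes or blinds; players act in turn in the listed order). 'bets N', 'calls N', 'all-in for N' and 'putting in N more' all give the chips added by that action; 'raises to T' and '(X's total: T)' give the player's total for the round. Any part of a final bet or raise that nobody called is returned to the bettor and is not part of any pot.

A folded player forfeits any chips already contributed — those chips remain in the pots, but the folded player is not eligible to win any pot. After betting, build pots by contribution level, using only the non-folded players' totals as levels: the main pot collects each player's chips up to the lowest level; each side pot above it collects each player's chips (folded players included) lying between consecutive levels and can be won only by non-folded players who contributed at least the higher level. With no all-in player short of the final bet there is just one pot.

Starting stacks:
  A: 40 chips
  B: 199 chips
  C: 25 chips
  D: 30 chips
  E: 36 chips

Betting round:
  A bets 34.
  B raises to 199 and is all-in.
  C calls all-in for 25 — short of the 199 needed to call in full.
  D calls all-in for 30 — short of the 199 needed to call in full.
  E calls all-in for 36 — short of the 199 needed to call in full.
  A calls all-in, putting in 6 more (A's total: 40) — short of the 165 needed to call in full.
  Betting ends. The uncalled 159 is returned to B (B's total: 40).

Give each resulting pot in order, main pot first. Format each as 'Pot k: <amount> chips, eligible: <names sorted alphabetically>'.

Contributions (after 159 returned to B): A=40, B=40, C=25, D=30, E=36
Pot levels (distinct totals of non-folded players): 25, 30, 36, 40
Layer 1-25: 25 each from A, B, C, D, E = 25*5 = 125 chips; eligible A, B, C, D, E
Layer 26-30: 5 each from A, B, D, E = 5*4 = 20 chips; eligible A, B, D, E
Layer 31-36: 6 each from A, B, E = 6*3 = 18 chips; eligible A, B, E
Layer 37-40: 4 each from A, B = 4*2 = 8 chips; eligible A, B

Pot 1: 125 chips, eligible: A, B, C, D, E
Pot 2: 20 chips, eligible: A, B, D, E
Pot 3: 18 chips, eligible: A, B, E
Pot 4: 8 chips, eligible: A, B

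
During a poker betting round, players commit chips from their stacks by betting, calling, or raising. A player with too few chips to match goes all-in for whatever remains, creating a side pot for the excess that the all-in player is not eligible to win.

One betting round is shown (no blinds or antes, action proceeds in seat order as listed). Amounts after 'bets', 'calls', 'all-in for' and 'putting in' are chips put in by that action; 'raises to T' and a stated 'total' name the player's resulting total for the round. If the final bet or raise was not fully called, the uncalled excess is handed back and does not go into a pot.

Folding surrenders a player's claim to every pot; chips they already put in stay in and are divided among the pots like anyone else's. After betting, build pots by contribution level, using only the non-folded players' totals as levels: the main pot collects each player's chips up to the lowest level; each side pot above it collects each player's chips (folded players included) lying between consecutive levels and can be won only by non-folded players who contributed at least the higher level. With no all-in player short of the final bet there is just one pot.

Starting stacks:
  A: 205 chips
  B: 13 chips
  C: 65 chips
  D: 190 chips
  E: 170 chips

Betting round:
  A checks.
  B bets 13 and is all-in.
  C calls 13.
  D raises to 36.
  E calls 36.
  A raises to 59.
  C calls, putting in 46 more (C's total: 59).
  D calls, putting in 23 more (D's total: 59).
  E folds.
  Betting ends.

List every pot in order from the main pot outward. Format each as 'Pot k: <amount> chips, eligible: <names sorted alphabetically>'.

Contributions: A=59, B=13, C=59, D=59, E=36
Folded: E
Pot levels (distinct totals of non-folded players): 13, 59
Layer 1-13: 13 each from A, B, C, D, E = 13*5 = 65 chips; eligible A, B, C, D
Layer 14-59: A 46 + C 46 + D 46 + E 23 = 161 chips; eligible A, C, D

Pot 1: 65 chips, eligible: A, B, C, D
Pot 2: 161 chips, eligible: A, C, D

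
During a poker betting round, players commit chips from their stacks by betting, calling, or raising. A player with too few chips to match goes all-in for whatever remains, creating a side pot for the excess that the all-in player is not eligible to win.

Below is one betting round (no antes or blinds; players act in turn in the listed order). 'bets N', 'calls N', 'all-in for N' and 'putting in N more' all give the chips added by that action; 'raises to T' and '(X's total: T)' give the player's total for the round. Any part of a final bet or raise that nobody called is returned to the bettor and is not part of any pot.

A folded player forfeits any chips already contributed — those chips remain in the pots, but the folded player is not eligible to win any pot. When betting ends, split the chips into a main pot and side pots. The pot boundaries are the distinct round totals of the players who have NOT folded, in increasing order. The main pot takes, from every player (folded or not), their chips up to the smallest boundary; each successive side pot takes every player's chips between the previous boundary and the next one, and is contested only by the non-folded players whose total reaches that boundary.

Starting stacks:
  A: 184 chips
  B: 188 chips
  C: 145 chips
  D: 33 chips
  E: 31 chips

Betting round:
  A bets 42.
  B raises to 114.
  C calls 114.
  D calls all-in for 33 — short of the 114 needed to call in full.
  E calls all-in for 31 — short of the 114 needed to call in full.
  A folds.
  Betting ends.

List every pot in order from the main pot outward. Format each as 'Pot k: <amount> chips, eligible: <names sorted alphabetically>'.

Pot 1: 155 chips, eligible: B, C, D, E
Pot 2: 8 chips, eligible: B, C, D
Pot 3: 171 chips, eligible: B, C

Derivation:
Contributions: A=42, B=114, C=114, D=33, E=31
Folded: A
Pot levels (distinct totals of non-folded players): 31, 33, 114
Layer 1-31: 31 each from A, B, C, D, E = 31*5 = 155 chips; eligible B, C, D, E
Layer 32-33: 2 each from A, B, C, D = 2*4 = 8 chips; eligible B, C, D
Layer 34-114: A 9 + B 81 + C 81 = 171 chips; eligible B, C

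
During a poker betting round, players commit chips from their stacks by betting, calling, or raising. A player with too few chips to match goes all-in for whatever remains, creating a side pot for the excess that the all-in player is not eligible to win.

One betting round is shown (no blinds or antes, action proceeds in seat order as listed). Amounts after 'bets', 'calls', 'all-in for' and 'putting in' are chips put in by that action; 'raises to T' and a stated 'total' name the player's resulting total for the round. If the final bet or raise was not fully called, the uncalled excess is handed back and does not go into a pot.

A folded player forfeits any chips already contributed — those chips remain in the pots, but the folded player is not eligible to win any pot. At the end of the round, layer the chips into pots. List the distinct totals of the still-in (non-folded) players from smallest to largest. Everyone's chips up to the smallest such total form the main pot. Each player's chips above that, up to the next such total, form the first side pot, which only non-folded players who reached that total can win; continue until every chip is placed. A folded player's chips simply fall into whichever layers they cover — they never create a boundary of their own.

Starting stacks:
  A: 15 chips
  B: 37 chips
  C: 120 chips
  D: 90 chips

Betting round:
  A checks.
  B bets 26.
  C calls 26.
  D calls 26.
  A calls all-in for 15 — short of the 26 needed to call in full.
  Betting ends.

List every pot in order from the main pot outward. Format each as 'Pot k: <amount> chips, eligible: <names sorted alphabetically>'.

Pot 1: 60 chips, eligible: A, B, C, D
Pot 2: 33 chips, eligible: B, C, D

Derivation:
Contributions: A=15, B=26, C=26, D=26
Pot levels (distinct totals of non-folded players): 15, 26
Layer 1-15: 15 each from A, B, C, D = 15*4 = 60 chips; eligible A, B, C, D
Layer 16-26: 11 each from B, C, D = 11*3 = 33 chips; eligible B, C, D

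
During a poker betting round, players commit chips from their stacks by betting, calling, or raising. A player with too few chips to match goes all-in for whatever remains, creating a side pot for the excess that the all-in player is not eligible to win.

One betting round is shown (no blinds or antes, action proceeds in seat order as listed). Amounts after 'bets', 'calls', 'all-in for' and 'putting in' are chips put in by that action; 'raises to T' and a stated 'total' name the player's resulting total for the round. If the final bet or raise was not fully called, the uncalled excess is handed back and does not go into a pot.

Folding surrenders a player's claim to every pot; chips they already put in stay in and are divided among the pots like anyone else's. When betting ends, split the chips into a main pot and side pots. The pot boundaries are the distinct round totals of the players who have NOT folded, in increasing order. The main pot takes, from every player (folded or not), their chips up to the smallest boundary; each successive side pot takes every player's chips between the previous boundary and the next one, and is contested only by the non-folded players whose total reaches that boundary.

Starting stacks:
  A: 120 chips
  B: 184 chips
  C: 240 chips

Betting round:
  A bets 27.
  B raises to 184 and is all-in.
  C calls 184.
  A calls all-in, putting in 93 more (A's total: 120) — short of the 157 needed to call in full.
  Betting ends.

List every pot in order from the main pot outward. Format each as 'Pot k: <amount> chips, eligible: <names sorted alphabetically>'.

Contributions: A=120, B=184, C=184
Pot levels (distinct totals of non-folded players): 120, 184
Layer 1-120: 120 each from A, B, C = 120*3 = 360 chips; eligible A, B, C
Layer 121-184: 64 each from B, C = 64*2 = 128 chips; eligible B, C

Pot 1: 360 chips, eligible: A, B, C
Pot 2: 128 chips, eligible: B, C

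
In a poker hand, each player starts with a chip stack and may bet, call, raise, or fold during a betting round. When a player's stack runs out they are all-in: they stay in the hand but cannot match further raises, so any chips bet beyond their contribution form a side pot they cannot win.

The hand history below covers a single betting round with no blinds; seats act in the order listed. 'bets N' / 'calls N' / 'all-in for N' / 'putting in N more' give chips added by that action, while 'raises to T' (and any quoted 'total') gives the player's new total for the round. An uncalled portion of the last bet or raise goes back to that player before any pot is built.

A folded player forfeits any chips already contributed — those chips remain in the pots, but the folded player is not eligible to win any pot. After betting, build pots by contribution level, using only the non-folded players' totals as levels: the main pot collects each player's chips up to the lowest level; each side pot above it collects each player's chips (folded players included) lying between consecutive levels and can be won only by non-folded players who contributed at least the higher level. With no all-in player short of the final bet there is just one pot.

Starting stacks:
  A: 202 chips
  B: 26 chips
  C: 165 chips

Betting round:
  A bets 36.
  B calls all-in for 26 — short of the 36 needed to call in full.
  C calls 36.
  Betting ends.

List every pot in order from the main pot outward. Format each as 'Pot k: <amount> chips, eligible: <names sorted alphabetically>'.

Pot 1: 78 chips, eligible: A, B, C
Pot 2: 20 chips, eligible: A, C

Derivation:
Contributions: A=36, B=26, C=36
Pot levels (distinct totals of non-folded players): 26, 36
Layer 1-26: 26 each from A, B, C = 26*3 = 78 chips; eligible A, B, C
Layer 27-36: 10 each from A, C = 10*2 = 20 chips; eligible A, C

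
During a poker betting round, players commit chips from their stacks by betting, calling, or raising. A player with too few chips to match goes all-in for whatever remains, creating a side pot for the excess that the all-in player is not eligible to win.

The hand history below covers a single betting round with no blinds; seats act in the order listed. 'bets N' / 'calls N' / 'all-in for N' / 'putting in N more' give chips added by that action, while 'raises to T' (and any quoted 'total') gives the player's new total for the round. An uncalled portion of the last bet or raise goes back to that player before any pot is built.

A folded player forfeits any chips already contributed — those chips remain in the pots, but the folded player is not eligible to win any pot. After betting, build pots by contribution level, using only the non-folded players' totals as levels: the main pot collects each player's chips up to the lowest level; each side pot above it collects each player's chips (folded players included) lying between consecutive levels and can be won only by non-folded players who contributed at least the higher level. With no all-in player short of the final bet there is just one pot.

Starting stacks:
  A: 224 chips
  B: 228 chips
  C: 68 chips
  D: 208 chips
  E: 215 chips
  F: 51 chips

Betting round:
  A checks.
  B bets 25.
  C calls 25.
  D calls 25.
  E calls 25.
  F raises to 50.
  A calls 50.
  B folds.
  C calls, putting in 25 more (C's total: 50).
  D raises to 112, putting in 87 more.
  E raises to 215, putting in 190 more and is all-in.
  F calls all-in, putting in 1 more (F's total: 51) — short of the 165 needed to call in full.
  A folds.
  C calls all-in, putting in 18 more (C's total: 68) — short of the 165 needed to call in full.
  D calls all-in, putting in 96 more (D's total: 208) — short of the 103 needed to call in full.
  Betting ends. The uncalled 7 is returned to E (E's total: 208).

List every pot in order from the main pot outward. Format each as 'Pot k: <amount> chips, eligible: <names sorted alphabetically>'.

Contributions (after 7 returned to E): A=50, B=25, C=68, D=208, E=208, F=51
Folded: A, B
Pot levels (distinct totals of non-folded players): 51, 68, 208
Layer 1-51: A 50 + B 25 + C 51 + D 51 + E 51 + F 51 = 279 chips; eligible C, D, E, F
Layer 52-68: 17 each from C, D, E = 17*3 = 51 chips; eligible C, D, E
Layer 69-208: 140 each from D, E = 140*2 = 280 chips; eligible D, E

Pot 1: 279 chips, eligible: C, D, E, F
Pot 2: 51 chips, eligible: C, D, E
Pot 3: 280 chips, eligible: D, E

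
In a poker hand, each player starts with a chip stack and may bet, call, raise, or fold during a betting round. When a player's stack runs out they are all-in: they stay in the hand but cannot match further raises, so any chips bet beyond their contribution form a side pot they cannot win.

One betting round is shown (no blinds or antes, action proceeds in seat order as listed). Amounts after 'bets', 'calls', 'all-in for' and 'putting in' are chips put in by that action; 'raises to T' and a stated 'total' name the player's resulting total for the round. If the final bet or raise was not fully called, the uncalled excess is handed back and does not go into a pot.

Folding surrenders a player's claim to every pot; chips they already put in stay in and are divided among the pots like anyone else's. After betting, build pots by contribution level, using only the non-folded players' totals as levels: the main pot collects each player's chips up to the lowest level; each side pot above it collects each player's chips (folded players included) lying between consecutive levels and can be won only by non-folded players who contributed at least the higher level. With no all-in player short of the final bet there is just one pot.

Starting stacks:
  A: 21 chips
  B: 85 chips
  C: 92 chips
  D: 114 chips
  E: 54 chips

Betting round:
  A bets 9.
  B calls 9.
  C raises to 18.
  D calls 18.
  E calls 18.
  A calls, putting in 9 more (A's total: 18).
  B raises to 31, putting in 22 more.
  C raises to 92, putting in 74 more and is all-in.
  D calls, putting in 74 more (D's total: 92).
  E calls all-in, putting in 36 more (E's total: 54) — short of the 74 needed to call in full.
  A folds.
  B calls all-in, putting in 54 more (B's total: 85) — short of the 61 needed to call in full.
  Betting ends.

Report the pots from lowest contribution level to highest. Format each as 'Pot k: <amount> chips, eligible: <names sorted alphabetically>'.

Contributions: A=18, B=85, C=92, D=92, E=54
Folded: A
Pot levels (distinct totals of non-folded players): 54, 85, 92
Layer 1-54: A 18 + B 54 + C 54 + D 54 + E 54 = 234 chips; eligible B, C, D, E
Layer 55-85: 31 each from B, C, D = 31*3 = 93 chips; eligible B, C, D
Layer 86-92: 7 each from C, D = 7*2 = 14 chips; eligible C, D

Pot 1: 234 chips, eligible: B, C, D, E
Pot 2: 93 chips, eligible: B, C, D
Pot 3: 14 chips, eligible: C, D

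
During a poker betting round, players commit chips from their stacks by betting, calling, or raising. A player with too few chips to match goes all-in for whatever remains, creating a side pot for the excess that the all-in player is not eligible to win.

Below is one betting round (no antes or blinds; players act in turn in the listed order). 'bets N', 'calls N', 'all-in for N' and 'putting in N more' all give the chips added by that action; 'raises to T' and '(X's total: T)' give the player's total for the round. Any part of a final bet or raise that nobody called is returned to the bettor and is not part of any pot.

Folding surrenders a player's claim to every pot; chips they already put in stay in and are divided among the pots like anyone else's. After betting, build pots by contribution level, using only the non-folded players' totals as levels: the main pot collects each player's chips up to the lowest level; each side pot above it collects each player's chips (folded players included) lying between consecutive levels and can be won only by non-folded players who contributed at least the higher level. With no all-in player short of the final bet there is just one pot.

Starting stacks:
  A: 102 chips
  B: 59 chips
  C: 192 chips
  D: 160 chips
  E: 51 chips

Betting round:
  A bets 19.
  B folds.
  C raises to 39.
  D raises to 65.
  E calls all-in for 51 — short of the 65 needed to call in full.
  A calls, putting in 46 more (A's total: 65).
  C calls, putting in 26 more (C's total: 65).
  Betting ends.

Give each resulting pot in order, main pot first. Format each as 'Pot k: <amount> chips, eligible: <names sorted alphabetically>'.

Contributions: A=65, C=65, D=65, E=51
Folded: B
Pot levels (distinct totals of non-folded players): 51, 65
Layer 1-51: 51 each from A, C, D, E = 51*4 = 204 chips; eligible A, C, D, E
Layer 52-65: 14 each from A, C, D = 14*3 = 42 chips; eligible A, C, D

Pot 1: 204 chips, eligible: A, C, D, E
Pot 2: 42 chips, eligible: A, C, D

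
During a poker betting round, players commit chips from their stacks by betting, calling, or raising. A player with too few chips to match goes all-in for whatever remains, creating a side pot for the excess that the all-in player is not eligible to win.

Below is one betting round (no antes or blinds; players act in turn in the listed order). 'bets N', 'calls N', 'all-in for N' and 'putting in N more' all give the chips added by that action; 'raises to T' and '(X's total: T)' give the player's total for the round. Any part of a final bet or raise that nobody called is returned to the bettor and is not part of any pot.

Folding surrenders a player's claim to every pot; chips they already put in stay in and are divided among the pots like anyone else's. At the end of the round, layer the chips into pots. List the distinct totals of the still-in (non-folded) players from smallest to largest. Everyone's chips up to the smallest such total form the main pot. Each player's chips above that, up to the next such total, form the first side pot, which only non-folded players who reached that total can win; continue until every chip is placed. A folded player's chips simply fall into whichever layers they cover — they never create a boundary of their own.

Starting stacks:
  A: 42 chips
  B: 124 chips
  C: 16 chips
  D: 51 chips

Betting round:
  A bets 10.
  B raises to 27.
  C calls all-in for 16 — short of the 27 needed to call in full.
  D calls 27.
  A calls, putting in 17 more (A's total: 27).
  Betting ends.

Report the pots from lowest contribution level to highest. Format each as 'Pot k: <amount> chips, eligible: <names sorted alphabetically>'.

Contributions: A=27, B=27, C=16, D=27
Pot levels (distinct totals of non-folded players): 16, 27
Layer 1-16: 16 each from A, B, C, D = 16*4 = 64 chips; eligible A, B, C, D
Layer 17-27: 11 each from A, B, D = 11*3 = 33 chips; eligible A, B, D

Pot 1: 64 chips, eligible: A, B, C, D
Pot 2: 33 chips, eligible: A, B, D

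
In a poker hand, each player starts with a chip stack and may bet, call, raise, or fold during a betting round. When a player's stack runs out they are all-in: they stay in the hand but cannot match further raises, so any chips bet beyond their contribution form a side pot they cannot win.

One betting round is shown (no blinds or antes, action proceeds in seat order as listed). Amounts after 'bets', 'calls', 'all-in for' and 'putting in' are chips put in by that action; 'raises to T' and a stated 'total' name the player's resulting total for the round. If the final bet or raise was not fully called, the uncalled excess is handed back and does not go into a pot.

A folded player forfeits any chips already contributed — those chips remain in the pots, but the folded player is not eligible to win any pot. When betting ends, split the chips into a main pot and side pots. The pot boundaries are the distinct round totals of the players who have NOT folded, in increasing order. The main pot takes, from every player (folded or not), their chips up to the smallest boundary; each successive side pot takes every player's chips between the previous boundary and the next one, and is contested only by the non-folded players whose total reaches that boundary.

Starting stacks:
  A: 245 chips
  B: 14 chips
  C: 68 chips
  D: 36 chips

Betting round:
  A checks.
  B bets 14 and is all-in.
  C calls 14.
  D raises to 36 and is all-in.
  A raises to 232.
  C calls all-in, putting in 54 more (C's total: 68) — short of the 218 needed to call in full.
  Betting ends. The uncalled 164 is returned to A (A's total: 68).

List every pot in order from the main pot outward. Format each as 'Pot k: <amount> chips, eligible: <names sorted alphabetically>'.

Pot 1: 56 chips, eligible: A, B, C, D
Pot 2: 66 chips, eligible: A, C, D
Pot 3: 64 chips, eligible: A, C

Derivation:
Contributions (after 164 returned to A): A=68, B=14, C=68, D=36
Pot levels (distinct totals of non-folded players): 14, 36, 68
Layer 1-14: 14 each from A, B, C, D = 14*4 = 56 chips; eligible A, B, C, D
Layer 15-36: 22 each from A, C, D = 22*3 = 66 chips; eligible A, C, D
Layer 37-68: 32 each from A, C = 32*2 = 64 chips; eligible A, C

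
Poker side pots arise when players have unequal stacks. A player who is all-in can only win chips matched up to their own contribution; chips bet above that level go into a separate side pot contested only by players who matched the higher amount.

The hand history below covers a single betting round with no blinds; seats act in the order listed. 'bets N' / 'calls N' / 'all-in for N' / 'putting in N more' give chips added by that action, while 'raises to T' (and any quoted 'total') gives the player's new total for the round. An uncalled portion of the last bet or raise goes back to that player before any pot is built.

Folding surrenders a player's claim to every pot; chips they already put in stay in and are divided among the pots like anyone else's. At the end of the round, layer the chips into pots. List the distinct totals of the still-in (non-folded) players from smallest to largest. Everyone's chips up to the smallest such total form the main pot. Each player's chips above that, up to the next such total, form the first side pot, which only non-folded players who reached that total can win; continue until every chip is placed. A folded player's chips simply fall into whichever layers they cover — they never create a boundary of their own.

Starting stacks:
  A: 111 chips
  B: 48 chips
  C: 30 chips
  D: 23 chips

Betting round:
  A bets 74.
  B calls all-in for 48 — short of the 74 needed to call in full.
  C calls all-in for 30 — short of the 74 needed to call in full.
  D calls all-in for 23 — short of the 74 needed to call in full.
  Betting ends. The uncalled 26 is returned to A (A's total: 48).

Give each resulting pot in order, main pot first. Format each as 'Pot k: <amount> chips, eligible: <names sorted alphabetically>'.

Pot 1: 92 chips, eligible: A, B, C, D
Pot 2: 21 chips, eligible: A, B, C
Pot 3: 36 chips, eligible: A, B

Derivation:
Contributions (after 26 returned to A): A=48, B=48, C=30, D=23
Pot levels (distinct totals of non-folded players): 23, 30, 48
Layer 1-23: 23 each from A, B, C, D = 23*4 = 92 chips; eligible A, B, C, D
Layer 24-30: 7 each from A, B, C = 7*3 = 21 chips; eligible A, B, C
Layer 31-48: 18 each from A, B = 18*2 = 36 chips; eligible A, B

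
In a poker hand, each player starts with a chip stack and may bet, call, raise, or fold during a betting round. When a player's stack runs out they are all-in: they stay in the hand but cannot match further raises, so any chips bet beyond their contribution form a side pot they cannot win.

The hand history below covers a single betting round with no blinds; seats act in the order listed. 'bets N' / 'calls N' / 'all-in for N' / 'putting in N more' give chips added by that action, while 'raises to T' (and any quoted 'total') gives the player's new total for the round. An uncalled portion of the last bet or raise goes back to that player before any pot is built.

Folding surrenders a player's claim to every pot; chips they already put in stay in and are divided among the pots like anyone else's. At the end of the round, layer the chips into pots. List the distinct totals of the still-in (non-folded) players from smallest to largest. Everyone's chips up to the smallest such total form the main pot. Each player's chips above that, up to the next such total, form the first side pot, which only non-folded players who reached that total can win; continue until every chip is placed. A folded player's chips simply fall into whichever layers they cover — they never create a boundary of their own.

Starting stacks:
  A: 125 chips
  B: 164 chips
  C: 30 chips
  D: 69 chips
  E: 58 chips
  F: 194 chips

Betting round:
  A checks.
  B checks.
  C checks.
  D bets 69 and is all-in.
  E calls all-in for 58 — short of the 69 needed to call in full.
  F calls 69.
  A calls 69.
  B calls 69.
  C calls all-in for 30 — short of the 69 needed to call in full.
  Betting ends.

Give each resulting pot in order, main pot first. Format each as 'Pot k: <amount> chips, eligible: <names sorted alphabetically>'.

Contributions: A=69, B=69, C=30, D=69, E=58, F=69
Pot levels (distinct totals of non-folded players): 30, 58, 69
Layer 1-30: 30 each from A, B, C, D, E, F = 30*6 = 180 chips; eligible A, B, C, D, E, F
Layer 31-58: 28 each from A, B, D, E, F = 28*5 = 140 chips; eligible A, B, D, E, F
Layer 59-69: 11 each from A, B, D, F = 11*4 = 44 chips; eligible A, B, D, F

Pot 1: 180 chips, eligible: A, B, C, D, E, F
Pot 2: 140 chips, eligible: A, B, D, E, F
Pot 3: 44 chips, eligible: A, B, D, F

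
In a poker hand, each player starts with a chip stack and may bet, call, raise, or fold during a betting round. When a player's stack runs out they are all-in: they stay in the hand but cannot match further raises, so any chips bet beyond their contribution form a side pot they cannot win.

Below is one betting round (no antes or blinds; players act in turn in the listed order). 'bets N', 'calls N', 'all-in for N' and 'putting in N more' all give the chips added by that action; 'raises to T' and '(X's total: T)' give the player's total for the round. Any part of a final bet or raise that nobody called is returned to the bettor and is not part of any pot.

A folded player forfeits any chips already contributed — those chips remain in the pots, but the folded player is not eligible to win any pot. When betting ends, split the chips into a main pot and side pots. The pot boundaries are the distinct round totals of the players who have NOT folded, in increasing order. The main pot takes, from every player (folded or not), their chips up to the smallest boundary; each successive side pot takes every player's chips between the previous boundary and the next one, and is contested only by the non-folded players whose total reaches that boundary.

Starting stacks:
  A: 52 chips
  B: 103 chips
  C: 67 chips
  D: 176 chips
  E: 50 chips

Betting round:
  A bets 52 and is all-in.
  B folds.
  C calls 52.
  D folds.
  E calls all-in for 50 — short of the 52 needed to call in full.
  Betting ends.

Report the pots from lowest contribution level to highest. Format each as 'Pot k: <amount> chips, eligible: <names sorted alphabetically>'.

Pot 1: 150 chips, eligible: A, C, E
Pot 2: 4 chips, eligible: A, C

Derivation:
Contributions: A=52, C=52, E=50
Folded: B, D
Pot levels (distinct totals of non-folded players): 50, 52
Layer 1-50: 50 each from A, C, E = 50*3 = 150 chips; eligible A, C, E
Layer 51-52: 2 each from A, C = 2*2 = 4 chips; eligible A, C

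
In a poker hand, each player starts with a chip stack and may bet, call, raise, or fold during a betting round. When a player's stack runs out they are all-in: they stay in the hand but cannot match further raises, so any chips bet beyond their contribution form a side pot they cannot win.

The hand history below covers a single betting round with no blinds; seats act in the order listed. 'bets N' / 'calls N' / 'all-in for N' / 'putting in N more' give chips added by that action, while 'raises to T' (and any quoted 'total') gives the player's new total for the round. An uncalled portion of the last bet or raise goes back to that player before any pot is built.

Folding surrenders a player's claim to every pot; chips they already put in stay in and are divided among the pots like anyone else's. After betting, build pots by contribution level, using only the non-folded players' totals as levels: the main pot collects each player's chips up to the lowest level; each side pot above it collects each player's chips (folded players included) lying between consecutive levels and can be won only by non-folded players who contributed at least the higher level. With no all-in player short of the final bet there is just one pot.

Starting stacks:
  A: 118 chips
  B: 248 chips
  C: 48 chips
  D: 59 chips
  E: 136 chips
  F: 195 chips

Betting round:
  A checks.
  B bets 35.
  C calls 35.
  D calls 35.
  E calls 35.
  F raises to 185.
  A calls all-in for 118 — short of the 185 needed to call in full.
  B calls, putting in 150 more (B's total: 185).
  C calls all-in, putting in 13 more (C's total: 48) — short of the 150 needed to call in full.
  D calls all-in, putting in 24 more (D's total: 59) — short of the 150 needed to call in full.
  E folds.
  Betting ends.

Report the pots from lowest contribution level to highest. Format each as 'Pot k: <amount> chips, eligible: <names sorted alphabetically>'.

Contributions: A=118, B=185, C=48, D=59, E=35, F=185
Folded: E
Pot levels (distinct totals of non-folded players): 48, 59, 118, 185
Layer 1-48: A 48 + B 48 + C 48 + D 48 + E 35 + F 48 = 275 chips; eligible A, B, C, D, F
Layer 49-59: 11 each from A, B, D, F = 11*4 = 44 chips; eligible A, B, D, F
Layer 60-118: 59 each from A, B, F = 59*3 = 177 chips; eligible A, B, F
Layer 119-185: 67 each from B, F = 67*2 = 134 chips; eligible B, F

Pot 1: 275 chips, eligible: A, B, C, D, F
Pot 2: 44 chips, eligible: A, B, D, F
Pot 3: 177 chips, eligible: A, B, F
Pot 4: 134 chips, eligible: B, F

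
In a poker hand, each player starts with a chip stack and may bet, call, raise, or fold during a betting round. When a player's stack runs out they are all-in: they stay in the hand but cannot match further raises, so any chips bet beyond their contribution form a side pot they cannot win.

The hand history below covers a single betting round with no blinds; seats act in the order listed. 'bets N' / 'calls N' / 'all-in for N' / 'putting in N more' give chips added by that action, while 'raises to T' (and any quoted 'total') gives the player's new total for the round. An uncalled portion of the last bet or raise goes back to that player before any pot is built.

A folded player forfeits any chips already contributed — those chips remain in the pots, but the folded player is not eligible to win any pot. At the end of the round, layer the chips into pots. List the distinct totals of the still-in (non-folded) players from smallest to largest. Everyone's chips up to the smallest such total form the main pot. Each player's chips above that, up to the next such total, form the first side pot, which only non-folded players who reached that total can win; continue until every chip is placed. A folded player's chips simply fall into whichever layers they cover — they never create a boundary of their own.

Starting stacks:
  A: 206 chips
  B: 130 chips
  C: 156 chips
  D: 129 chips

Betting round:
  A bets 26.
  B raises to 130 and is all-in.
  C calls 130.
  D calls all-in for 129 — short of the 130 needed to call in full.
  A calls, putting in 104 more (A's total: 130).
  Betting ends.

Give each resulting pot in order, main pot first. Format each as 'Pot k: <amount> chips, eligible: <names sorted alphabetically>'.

Contributions: A=130, B=130, C=130, D=129
Pot levels (distinct totals of non-folded players): 129, 130
Layer 1-129: 129 each from A, B, C, D = 129*4 = 516 chips; eligible A, B, C, D
Layer 130-130: 1 each from A, B, C = 1*3 = 3 chips; eligible A, B, C

Pot 1: 516 chips, eligible: A, B, C, D
Pot 2: 3 chips, eligible: A, B, C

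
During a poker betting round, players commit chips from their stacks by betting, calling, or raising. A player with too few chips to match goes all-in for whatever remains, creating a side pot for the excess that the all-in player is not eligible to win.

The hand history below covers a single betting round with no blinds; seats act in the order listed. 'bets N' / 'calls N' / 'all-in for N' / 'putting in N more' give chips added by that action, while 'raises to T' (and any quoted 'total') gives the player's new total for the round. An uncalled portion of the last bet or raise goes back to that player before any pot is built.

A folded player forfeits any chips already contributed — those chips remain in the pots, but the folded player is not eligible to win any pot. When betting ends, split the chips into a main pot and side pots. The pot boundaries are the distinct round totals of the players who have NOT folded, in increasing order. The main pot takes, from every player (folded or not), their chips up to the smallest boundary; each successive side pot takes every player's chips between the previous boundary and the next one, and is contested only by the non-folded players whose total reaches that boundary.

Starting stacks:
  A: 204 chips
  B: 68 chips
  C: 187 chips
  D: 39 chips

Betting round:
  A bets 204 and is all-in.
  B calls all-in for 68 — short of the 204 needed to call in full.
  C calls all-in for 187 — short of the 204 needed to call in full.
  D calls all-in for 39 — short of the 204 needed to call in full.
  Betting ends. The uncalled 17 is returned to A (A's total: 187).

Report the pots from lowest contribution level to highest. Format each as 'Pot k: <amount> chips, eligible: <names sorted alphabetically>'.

Pot 1: 156 chips, eligible: A, B, C, D
Pot 2: 87 chips, eligible: A, B, C
Pot 3: 238 chips, eligible: A, C

Derivation:
Contributions (after 17 returned to A): A=187, B=68, C=187, D=39
Pot levels (distinct totals of non-folded players): 39, 68, 187
Layer 1-39: 39 each from A, B, C, D = 39*4 = 156 chips; eligible A, B, C, D
Layer 40-68: 29 each from A, B, C = 29*3 = 87 chips; eligible A, B, C
Layer 69-187: 119 each from A, C = 119*2 = 238 chips; eligible A, C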